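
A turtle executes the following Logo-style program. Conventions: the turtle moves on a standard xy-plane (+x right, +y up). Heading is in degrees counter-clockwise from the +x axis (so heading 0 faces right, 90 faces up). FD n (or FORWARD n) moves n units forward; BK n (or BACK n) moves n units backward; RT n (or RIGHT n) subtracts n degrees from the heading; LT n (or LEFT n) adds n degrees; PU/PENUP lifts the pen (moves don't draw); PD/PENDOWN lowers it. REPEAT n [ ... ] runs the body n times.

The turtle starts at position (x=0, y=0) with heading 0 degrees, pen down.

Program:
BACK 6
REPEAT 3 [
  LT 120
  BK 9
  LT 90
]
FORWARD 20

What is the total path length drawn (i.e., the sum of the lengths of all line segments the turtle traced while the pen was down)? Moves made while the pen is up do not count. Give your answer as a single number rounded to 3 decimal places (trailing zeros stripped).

Answer: 53

Derivation:
Executing turtle program step by step:
Start: pos=(0,0), heading=0, pen down
BK 6: (0,0) -> (-6,0) [heading=0, draw]
REPEAT 3 [
  -- iteration 1/3 --
  LT 120: heading 0 -> 120
  BK 9: (-6,0) -> (-1.5,-7.794) [heading=120, draw]
  LT 90: heading 120 -> 210
  -- iteration 2/3 --
  LT 120: heading 210 -> 330
  BK 9: (-1.5,-7.794) -> (-9.294,-3.294) [heading=330, draw]
  LT 90: heading 330 -> 60
  -- iteration 3/3 --
  LT 120: heading 60 -> 180
  BK 9: (-9.294,-3.294) -> (-0.294,-3.294) [heading=180, draw]
  LT 90: heading 180 -> 270
]
FD 20: (-0.294,-3.294) -> (-0.294,-23.294) [heading=270, draw]
Final: pos=(-0.294,-23.294), heading=270, 5 segment(s) drawn

Segment lengths:
  seg 1: (0,0) -> (-6,0), length = 6
  seg 2: (-6,0) -> (-1.5,-7.794), length = 9
  seg 3: (-1.5,-7.794) -> (-9.294,-3.294), length = 9
  seg 4: (-9.294,-3.294) -> (-0.294,-3.294), length = 9
  seg 5: (-0.294,-3.294) -> (-0.294,-23.294), length = 20
Total = 53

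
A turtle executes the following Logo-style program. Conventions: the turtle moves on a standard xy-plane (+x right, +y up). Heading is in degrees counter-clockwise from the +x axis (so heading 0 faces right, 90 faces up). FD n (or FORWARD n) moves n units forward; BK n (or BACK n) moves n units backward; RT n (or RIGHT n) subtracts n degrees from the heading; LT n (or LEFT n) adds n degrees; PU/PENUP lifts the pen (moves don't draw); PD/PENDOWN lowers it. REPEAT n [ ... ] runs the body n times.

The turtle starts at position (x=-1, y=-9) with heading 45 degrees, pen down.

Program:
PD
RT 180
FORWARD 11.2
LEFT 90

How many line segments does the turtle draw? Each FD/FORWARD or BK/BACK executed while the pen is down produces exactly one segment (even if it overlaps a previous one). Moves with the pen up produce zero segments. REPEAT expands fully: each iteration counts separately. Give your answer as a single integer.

Executing turtle program step by step:
Start: pos=(-1,-9), heading=45, pen down
PD: pen down
RT 180: heading 45 -> 225
FD 11.2: (-1,-9) -> (-8.92,-16.92) [heading=225, draw]
LT 90: heading 225 -> 315
Final: pos=(-8.92,-16.92), heading=315, 1 segment(s) drawn
Segments drawn: 1

Answer: 1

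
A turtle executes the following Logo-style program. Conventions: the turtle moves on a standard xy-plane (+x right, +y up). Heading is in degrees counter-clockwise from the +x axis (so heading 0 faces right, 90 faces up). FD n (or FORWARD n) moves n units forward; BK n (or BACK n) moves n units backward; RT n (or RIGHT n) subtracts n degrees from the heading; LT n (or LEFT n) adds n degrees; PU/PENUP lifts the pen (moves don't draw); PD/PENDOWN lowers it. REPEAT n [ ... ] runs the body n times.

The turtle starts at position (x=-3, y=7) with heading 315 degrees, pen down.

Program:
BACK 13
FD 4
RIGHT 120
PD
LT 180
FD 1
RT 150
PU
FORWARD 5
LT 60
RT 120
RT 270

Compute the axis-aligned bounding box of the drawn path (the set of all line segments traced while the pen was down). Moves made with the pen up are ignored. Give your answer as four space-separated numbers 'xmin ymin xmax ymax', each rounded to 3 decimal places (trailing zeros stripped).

Executing turtle program step by step:
Start: pos=(-3,7), heading=315, pen down
BK 13: (-3,7) -> (-12.192,16.192) [heading=315, draw]
FD 4: (-12.192,16.192) -> (-9.364,13.364) [heading=315, draw]
RT 120: heading 315 -> 195
PD: pen down
LT 180: heading 195 -> 15
FD 1: (-9.364,13.364) -> (-8.398,13.623) [heading=15, draw]
RT 150: heading 15 -> 225
PU: pen up
FD 5: (-8.398,13.623) -> (-11.934,10.087) [heading=225, move]
LT 60: heading 225 -> 285
RT 120: heading 285 -> 165
RT 270: heading 165 -> 255
Final: pos=(-11.934,10.087), heading=255, 3 segment(s) drawn

Segment endpoints: x in {-12.192, -9.364, -8.398, -3}, y in {7, 13.364, 13.623, 16.192}
xmin=-12.192, ymin=7, xmax=-3, ymax=16.192

Answer: -12.192 7 -3 16.192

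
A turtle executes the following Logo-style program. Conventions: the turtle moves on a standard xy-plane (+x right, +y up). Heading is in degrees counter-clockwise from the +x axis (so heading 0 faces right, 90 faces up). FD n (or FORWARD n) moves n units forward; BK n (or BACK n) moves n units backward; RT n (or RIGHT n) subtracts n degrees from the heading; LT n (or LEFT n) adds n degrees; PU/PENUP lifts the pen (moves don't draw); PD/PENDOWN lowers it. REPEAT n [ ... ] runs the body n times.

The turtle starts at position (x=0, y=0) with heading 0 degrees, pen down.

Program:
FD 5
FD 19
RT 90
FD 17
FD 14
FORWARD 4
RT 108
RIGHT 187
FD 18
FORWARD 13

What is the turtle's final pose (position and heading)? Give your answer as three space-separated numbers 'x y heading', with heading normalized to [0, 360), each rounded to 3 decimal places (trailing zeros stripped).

Answer: 52.096 -48.101 335

Derivation:
Executing turtle program step by step:
Start: pos=(0,0), heading=0, pen down
FD 5: (0,0) -> (5,0) [heading=0, draw]
FD 19: (5,0) -> (24,0) [heading=0, draw]
RT 90: heading 0 -> 270
FD 17: (24,0) -> (24,-17) [heading=270, draw]
FD 14: (24,-17) -> (24,-31) [heading=270, draw]
FD 4: (24,-31) -> (24,-35) [heading=270, draw]
RT 108: heading 270 -> 162
RT 187: heading 162 -> 335
FD 18: (24,-35) -> (40.314,-42.607) [heading=335, draw]
FD 13: (40.314,-42.607) -> (52.096,-48.101) [heading=335, draw]
Final: pos=(52.096,-48.101), heading=335, 7 segment(s) drawn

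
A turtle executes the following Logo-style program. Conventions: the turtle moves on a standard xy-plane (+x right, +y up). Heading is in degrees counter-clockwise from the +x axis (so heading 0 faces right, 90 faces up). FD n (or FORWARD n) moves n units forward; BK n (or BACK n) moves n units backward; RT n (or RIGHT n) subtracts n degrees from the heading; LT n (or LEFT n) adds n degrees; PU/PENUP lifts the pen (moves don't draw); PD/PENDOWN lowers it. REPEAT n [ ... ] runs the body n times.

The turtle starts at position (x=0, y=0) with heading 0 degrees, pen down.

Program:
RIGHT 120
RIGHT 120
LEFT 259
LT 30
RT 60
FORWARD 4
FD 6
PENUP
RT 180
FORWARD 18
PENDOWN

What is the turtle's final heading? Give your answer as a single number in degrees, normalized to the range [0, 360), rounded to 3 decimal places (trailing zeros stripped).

Executing turtle program step by step:
Start: pos=(0,0), heading=0, pen down
RT 120: heading 0 -> 240
RT 120: heading 240 -> 120
LT 259: heading 120 -> 19
LT 30: heading 19 -> 49
RT 60: heading 49 -> 349
FD 4: (0,0) -> (3.927,-0.763) [heading=349, draw]
FD 6: (3.927,-0.763) -> (9.816,-1.908) [heading=349, draw]
PU: pen up
RT 180: heading 349 -> 169
FD 18: (9.816,-1.908) -> (-7.853,1.526) [heading=169, move]
PD: pen down
Final: pos=(-7.853,1.526), heading=169, 2 segment(s) drawn

Answer: 169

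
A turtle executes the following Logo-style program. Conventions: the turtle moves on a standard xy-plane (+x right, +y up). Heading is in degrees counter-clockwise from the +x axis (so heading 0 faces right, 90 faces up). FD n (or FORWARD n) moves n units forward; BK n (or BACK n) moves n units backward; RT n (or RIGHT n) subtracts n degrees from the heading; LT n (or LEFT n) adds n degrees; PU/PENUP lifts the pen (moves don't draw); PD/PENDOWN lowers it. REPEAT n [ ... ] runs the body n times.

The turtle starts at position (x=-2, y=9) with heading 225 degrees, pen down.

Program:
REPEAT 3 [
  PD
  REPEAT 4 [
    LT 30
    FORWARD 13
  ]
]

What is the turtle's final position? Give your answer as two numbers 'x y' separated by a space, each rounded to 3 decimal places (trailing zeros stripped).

Executing turtle program step by step:
Start: pos=(-2,9), heading=225, pen down
REPEAT 3 [
  -- iteration 1/3 --
  PD: pen down
  REPEAT 4 [
    -- iteration 1/4 --
    LT 30: heading 225 -> 255
    FD 13: (-2,9) -> (-5.365,-3.557) [heading=255, draw]
    -- iteration 2/4 --
    LT 30: heading 255 -> 285
    FD 13: (-5.365,-3.557) -> (-2,-16.114) [heading=285, draw]
    -- iteration 3/4 --
    LT 30: heading 285 -> 315
    FD 13: (-2,-16.114) -> (7.192,-25.306) [heading=315, draw]
    -- iteration 4/4 --
    LT 30: heading 315 -> 345
    FD 13: (7.192,-25.306) -> (19.749,-28.671) [heading=345, draw]
  ]
  -- iteration 2/3 --
  PD: pen down
  REPEAT 4 [
    -- iteration 1/4 --
    LT 30: heading 345 -> 15
    FD 13: (19.749,-28.671) -> (32.306,-25.306) [heading=15, draw]
    -- iteration 2/4 --
    LT 30: heading 15 -> 45
    FD 13: (32.306,-25.306) -> (41.499,-16.114) [heading=45, draw]
    -- iteration 3/4 --
    LT 30: heading 45 -> 75
    FD 13: (41.499,-16.114) -> (44.863,-3.557) [heading=75, draw]
    -- iteration 4/4 --
    LT 30: heading 75 -> 105
    FD 13: (44.863,-3.557) -> (41.499,9) [heading=105, draw]
  ]
  -- iteration 3/3 --
  PD: pen down
  REPEAT 4 [
    -- iteration 1/4 --
    LT 30: heading 105 -> 135
    FD 13: (41.499,9) -> (32.306,18.192) [heading=135, draw]
    -- iteration 2/4 --
    LT 30: heading 135 -> 165
    FD 13: (32.306,18.192) -> (19.749,21.557) [heading=165, draw]
    -- iteration 3/4 --
    LT 30: heading 165 -> 195
    FD 13: (19.749,21.557) -> (7.192,18.192) [heading=195, draw]
    -- iteration 4/4 --
    LT 30: heading 195 -> 225
    FD 13: (7.192,18.192) -> (-2,9) [heading=225, draw]
  ]
]
Final: pos=(-2,9), heading=225, 12 segment(s) drawn

Answer: -2 9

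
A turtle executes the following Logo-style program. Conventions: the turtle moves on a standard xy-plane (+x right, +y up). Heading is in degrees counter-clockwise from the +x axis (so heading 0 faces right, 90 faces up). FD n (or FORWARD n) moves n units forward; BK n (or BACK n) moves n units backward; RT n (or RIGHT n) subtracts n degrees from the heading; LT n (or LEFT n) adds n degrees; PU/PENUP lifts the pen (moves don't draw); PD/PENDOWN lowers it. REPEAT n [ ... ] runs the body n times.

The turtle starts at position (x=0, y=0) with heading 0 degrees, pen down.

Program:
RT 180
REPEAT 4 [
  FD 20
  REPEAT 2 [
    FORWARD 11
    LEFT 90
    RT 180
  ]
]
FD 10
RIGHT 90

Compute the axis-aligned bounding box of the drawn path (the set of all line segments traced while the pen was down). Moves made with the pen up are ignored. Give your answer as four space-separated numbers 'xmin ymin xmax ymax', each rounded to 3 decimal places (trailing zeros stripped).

Executing turtle program step by step:
Start: pos=(0,0), heading=0, pen down
RT 180: heading 0 -> 180
REPEAT 4 [
  -- iteration 1/4 --
  FD 20: (0,0) -> (-20,0) [heading=180, draw]
  REPEAT 2 [
    -- iteration 1/2 --
    FD 11: (-20,0) -> (-31,0) [heading=180, draw]
    LT 90: heading 180 -> 270
    RT 180: heading 270 -> 90
    -- iteration 2/2 --
    FD 11: (-31,0) -> (-31,11) [heading=90, draw]
    LT 90: heading 90 -> 180
    RT 180: heading 180 -> 0
  ]
  -- iteration 2/4 --
  FD 20: (-31,11) -> (-11,11) [heading=0, draw]
  REPEAT 2 [
    -- iteration 1/2 --
    FD 11: (-11,11) -> (0,11) [heading=0, draw]
    LT 90: heading 0 -> 90
    RT 180: heading 90 -> 270
    -- iteration 2/2 --
    FD 11: (0,11) -> (0,0) [heading=270, draw]
    LT 90: heading 270 -> 0
    RT 180: heading 0 -> 180
  ]
  -- iteration 3/4 --
  FD 20: (0,0) -> (-20,0) [heading=180, draw]
  REPEAT 2 [
    -- iteration 1/2 --
    FD 11: (-20,0) -> (-31,0) [heading=180, draw]
    LT 90: heading 180 -> 270
    RT 180: heading 270 -> 90
    -- iteration 2/2 --
    FD 11: (-31,0) -> (-31,11) [heading=90, draw]
    LT 90: heading 90 -> 180
    RT 180: heading 180 -> 0
  ]
  -- iteration 4/4 --
  FD 20: (-31,11) -> (-11,11) [heading=0, draw]
  REPEAT 2 [
    -- iteration 1/2 --
    FD 11: (-11,11) -> (0,11) [heading=0, draw]
    LT 90: heading 0 -> 90
    RT 180: heading 90 -> 270
    -- iteration 2/2 --
    FD 11: (0,11) -> (0,0) [heading=270, draw]
    LT 90: heading 270 -> 0
    RT 180: heading 0 -> 180
  ]
]
FD 10: (0,0) -> (-10,0) [heading=180, draw]
RT 90: heading 180 -> 90
Final: pos=(-10,0), heading=90, 13 segment(s) drawn

Segment endpoints: x in {-31, -31, -20, -11, -10, 0, 0, 0, 0}, y in {0, 0, 0, 0, 0, 0, 0, 0, 11, 11, 11, 11, 11}
xmin=-31, ymin=0, xmax=0, ymax=11

Answer: -31 0 0 11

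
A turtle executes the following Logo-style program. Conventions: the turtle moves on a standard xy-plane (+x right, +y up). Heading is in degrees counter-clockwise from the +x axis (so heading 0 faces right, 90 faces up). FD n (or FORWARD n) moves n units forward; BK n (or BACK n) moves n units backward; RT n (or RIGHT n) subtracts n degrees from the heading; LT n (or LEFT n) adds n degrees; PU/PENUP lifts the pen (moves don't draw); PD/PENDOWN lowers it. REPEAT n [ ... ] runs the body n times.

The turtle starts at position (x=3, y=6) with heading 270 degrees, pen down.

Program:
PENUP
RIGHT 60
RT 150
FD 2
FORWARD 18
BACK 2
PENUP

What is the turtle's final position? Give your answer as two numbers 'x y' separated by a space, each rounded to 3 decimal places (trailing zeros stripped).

Answer: 12 21.588

Derivation:
Executing turtle program step by step:
Start: pos=(3,6), heading=270, pen down
PU: pen up
RT 60: heading 270 -> 210
RT 150: heading 210 -> 60
FD 2: (3,6) -> (4,7.732) [heading=60, move]
FD 18: (4,7.732) -> (13,23.321) [heading=60, move]
BK 2: (13,23.321) -> (12,21.588) [heading=60, move]
PU: pen up
Final: pos=(12,21.588), heading=60, 0 segment(s) drawn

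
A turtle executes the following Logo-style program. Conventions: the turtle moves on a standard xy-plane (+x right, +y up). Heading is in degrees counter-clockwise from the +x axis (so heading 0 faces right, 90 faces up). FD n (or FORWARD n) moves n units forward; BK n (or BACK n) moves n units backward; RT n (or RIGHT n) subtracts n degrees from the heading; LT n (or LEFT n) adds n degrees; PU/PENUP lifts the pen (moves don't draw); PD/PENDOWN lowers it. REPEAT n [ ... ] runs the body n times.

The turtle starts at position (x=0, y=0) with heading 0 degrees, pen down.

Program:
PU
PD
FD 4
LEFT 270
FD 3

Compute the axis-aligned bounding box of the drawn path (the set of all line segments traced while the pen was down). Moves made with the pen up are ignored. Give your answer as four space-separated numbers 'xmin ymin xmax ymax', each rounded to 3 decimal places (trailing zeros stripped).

Answer: 0 -3 4 0

Derivation:
Executing turtle program step by step:
Start: pos=(0,0), heading=0, pen down
PU: pen up
PD: pen down
FD 4: (0,0) -> (4,0) [heading=0, draw]
LT 270: heading 0 -> 270
FD 3: (4,0) -> (4,-3) [heading=270, draw]
Final: pos=(4,-3), heading=270, 2 segment(s) drawn

Segment endpoints: x in {0, 4, 4}, y in {-3, 0}
xmin=0, ymin=-3, xmax=4, ymax=0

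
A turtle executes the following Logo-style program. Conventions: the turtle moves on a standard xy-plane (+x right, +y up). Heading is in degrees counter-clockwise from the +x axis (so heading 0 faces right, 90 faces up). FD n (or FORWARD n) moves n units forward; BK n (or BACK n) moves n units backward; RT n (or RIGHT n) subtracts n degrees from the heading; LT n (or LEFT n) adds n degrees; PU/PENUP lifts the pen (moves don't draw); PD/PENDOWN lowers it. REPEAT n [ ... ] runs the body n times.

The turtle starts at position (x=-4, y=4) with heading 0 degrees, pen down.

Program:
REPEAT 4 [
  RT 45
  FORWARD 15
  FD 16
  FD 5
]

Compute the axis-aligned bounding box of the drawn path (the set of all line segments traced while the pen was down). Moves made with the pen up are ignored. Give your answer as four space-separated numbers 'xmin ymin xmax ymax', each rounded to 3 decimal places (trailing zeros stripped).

Answer: -40 -82.912 21.456 4

Derivation:
Executing turtle program step by step:
Start: pos=(-4,4), heading=0, pen down
REPEAT 4 [
  -- iteration 1/4 --
  RT 45: heading 0 -> 315
  FD 15: (-4,4) -> (6.607,-6.607) [heading=315, draw]
  FD 16: (6.607,-6.607) -> (17.92,-17.92) [heading=315, draw]
  FD 5: (17.92,-17.92) -> (21.456,-21.456) [heading=315, draw]
  -- iteration 2/4 --
  RT 45: heading 315 -> 270
  FD 15: (21.456,-21.456) -> (21.456,-36.456) [heading=270, draw]
  FD 16: (21.456,-36.456) -> (21.456,-52.456) [heading=270, draw]
  FD 5: (21.456,-52.456) -> (21.456,-57.456) [heading=270, draw]
  -- iteration 3/4 --
  RT 45: heading 270 -> 225
  FD 15: (21.456,-57.456) -> (10.849,-68.062) [heading=225, draw]
  FD 16: (10.849,-68.062) -> (-0.464,-79.376) [heading=225, draw]
  FD 5: (-0.464,-79.376) -> (-4,-82.912) [heading=225, draw]
  -- iteration 4/4 --
  RT 45: heading 225 -> 180
  FD 15: (-4,-82.912) -> (-19,-82.912) [heading=180, draw]
  FD 16: (-19,-82.912) -> (-35,-82.912) [heading=180, draw]
  FD 5: (-35,-82.912) -> (-40,-82.912) [heading=180, draw]
]
Final: pos=(-40,-82.912), heading=180, 12 segment(s) drawn

Segment endpoints: x in {-40, -35, -19, -4, -4, -0.464, 6.607, 10.849, 17.92, 21.456}, y in {-82.912, -79.376, -68.062, -57.456, -52.456, -36.456, -21.456, -17.92, -6.607, 4}
xmin=-40, ymin=-82.912, xmax=21.456, ymax=4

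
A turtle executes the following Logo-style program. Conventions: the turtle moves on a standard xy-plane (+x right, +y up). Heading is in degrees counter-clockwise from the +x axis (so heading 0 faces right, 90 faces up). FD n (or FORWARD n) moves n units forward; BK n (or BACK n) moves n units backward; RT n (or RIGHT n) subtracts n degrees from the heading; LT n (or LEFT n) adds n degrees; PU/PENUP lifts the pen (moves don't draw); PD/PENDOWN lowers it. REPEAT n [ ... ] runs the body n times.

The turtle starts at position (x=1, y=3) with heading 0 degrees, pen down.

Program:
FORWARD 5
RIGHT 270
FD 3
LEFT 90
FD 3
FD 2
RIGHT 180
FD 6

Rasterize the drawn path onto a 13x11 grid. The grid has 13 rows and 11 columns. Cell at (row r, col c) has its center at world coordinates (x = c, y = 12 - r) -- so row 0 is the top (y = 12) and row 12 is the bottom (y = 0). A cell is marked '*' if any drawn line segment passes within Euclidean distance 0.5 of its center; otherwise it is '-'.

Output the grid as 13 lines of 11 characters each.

Segment 0: (1,3) -> (6,3)
Segment 1: (6,3) -> (6,6)
Segment 2: (6,6) -> (3,6)
Segment 3: (3,6) -> (1,6)
Segment 4: (1,6) -> (7,6)

Answer: -----------
-----------
-----------
-----------
-----------
-----------
-*******---
------*----
------*----
-******----
-----------
-----------
-----------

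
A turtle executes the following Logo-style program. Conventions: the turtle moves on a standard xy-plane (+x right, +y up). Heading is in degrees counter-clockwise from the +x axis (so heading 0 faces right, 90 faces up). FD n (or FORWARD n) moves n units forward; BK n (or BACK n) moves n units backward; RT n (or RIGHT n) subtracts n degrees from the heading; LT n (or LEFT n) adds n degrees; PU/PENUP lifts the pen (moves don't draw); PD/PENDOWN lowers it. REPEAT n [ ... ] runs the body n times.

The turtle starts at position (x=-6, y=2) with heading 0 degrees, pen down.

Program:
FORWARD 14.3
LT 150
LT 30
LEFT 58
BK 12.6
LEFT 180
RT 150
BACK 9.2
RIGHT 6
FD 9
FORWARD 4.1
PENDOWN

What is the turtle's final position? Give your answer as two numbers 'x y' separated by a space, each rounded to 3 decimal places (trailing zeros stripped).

Answer: 13.475 8.907

Derivation:
Executing turtle program step by step:
Start: pos=(-6,2), heading=0, pen down
FD 14.3: (-6,2) -> (8.3,2) [heading=0, draw]
LT 150: heading 0 -> 150
LT 30: heading 150 -> 180
LT 58: heading 180 -> 238
BK 12.6: (8.3,2) -> (14.977,12.685) [heading=238, draw]
LT 180: heading 238 -> 58
RT 150: heading 58 -> 268
BK 9.2: (14.977,12.685) -> (15.298,21.88) [heading=268, draw]
RT 6: heading 268 -> 262
FD 9: (15.298,21.88) -> (14.046,12.967) [heading=262, draw]
FD 4.1: (14.046,12.967) -> (13.475,8.907) [heading=262, draw]
PD: pen down
Final: pos=(13.475,8.907), heading=262, 5 segment(s) drawn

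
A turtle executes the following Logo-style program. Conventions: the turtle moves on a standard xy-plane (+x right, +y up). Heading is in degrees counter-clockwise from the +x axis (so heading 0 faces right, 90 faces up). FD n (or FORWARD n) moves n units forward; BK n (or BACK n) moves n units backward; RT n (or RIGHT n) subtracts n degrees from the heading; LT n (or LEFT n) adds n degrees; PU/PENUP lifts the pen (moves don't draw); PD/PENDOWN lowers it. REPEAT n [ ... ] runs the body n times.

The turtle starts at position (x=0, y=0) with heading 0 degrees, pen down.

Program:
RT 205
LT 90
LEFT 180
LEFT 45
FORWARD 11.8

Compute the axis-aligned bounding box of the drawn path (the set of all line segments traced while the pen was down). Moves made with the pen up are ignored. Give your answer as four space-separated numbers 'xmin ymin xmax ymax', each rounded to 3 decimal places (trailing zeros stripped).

Answer: -4.036 0 0 11.088

Derivation:
Executing turtle program step by step:
Start: pos=(0,0), heading=0, pen down
RT 205: heading 0 -> 155
LT 90: heading 155 -> 245
LT 180: heading 245 -> 65
LT 45: heading 65 -> 110
FD 11.8: (0,0) -> (-4.036,11.088) [heading=110, draw]
Final: pos=(-4.036,11.088), heading=110, 1 segment(s) drawn

Segment endpoints: x in {-4.036, 0}, y in {0, 11.088}
xmin=-4.036, ymin=0, xmax=0, ymax=11.088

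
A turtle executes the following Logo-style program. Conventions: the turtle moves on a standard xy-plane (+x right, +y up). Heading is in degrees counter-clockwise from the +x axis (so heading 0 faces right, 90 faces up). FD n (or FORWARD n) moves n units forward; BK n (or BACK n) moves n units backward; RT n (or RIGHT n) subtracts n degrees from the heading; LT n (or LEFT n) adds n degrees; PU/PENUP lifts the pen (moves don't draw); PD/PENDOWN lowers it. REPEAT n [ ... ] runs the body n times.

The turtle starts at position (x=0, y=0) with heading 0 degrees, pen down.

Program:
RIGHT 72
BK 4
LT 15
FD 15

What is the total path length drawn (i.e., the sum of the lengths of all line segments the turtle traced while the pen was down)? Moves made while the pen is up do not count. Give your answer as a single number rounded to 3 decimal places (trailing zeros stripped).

Executing turtle program step by step:
Start: pos=(0,0), heading=0, pen down
RT 72: heading 0 -> 288
BK 4: (0,0) -> (-1.236,3.804) [heading=288, draw]
LT 15: heading 288 -> 303
FD 15: (-1.236,3.804) -> (6.934,-8.776) [heading=303, draw]
Final: pos=(6.934,-8.776), heading=303, 2 segment(s) drawn

Segment lengths:
  seg 1: (0,0) -> (-1.236,3.804), length = 4
  seg 2: (-1.236,3.804) -> (6.934,-8.776), length = 15
Total = 19

Answer: 19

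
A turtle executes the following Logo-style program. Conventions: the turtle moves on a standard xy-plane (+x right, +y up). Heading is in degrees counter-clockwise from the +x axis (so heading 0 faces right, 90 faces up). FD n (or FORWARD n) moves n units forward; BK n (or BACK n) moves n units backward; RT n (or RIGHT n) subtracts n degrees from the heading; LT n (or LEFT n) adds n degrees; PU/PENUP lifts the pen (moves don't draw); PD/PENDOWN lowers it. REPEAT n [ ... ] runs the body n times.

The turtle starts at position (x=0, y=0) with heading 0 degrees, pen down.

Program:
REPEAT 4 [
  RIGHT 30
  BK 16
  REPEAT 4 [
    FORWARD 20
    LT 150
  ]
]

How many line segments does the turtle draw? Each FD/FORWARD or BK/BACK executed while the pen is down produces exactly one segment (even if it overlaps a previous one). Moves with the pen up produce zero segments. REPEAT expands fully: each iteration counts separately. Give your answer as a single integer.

Answer: 20

Derivation:
Executing turtle program step by step:
Start: pos=(0,0), heading=0, pen down
REPEAT 4 [
  -- iteration 1/4 --
  RT 30: heading 0 -> 330
  BK 16: (0,0) -> (-13.856,8) [heading=330, draw]
  REPEAT 4 [
    -- iteration 1/4 --
    FD 20: (-13.856,8) -> (3.464,-2) [heading=330, draw]
    LT 150: heading 330 -> 120
    -- iteration 2/4 --
    FD 20: (3.464,-2) -> (-6.536,15.321) [heading=120, draw]
    LT 150: heading 120 -> 270
    -- iteration 3/4 --
    FD 20: (-6.536,15.321) -> (-6.536,-4.679) [heading=270, draw]
    LT 150: heading 270 -> 60
    -- iteration 4/4 --
    FD 20: (-6.536,-4.679) -> (3.464,12.641) [heading=60, draw]
    LT 150: heading 60 -> 210
  ]
  -- iteration 2/4 --
  RT 30: heading 210 -> 180
  BK 16: (3.464,12.641) -> (19.464,12.641) [heading=180, draw]
  REPEAT 4 [
    -- iteration 1/4 --
    FD 20: (19.464,12.641) -> (-0.536,12.641) [heading=180, draw]
    LT 150: heading 180 -> 330
    -- iteration 2/4 --
    FD 20: (-0.536,12.641) -> (16.785,2.641) [heading=330, draw]
    LT 150: heading 330 -> 120
    -- iteration 3/4 --
    FD 20: (16.785,2.641) -> (6.785,19.962) [heading=120, draw]
    LT 150: heading 120 -> 270
    -- iteration 4/4 --
    FD 20: (6.785,19.962) -> (6.785,-0.038) [heading=270, draw]
    LT 150: heading 270 -> 60
  ]
  -- iteration 3/4 --
  RT 30: heading 60 -> 30
  BK 16: (6.785,-0.038) -> (-7.072,-8.038) [heading=30, draw]
  REPEAT 4 [
    -- iteration 1/4 --
    FD 20: (-7.072,-8.038) -> (10.249,1.962) [heading=30, draw]
    LT 150: heading 30 -> 180
    -- iteration 2/4 --
    FD 20: (10.249,1.962) -> (-9.751,1.962) [heading=180, draw]
    LT 150: heading 180 -> 330
    -- iteration 3/4 --
    FD 20: (-9.751,1.962) -> (7.569,-8.038) [heading=330, draw]
    LT 150: heading 330 -> 120
    -- iteration 4/4 --
    FD 20: (7.569,-8.038) -> (-2.431,9.282) [heading=120, draw]
    LT 150: heading 120 -> 270
  ]
  -- iteration 4/4 --
  RT 30: heading 270 -> 240
  BK 16: (-2.431,9.282) -> (5.569,23.138) [heading=240, draw]
  REPEAT 4 [
    -- iteration 1/4 --
    FD 20: (5.569,23.138) -> (-4.431,5.818) [heading=240, draw]
    LT 150: heading 240 -> 30
    -- iteration 2/4 --
    FD 20: (-4.431,5.818) -> (12.89,15.818) [heading=30, draw]
    LT 150: heading 30 -> 180
    -- iteration 3/4 --
    FD 20: (12.89,15.818) -> (-7.11,15.818) [heading=180, draw]
    LT 150: heading 180 -> 330
    -- iteration 4/4 --
    FD 20: (-7.11,15.818) -> (10.21,5.818) [heading=330, draw]
    LT 150: heading 330 -> 120
  ]
]
Final: pos=(10.21,5.818), heading=120, 20 segment(s) drawn
Segments drawn: 20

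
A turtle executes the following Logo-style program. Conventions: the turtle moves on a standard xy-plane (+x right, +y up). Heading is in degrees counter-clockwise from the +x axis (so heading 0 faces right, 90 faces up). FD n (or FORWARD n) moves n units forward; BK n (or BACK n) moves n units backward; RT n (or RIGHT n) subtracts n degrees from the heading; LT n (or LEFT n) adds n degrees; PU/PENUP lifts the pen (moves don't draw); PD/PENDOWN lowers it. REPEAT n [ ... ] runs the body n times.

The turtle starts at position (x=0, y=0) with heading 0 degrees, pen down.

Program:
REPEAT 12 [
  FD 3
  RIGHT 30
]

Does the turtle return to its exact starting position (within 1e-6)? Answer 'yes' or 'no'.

Executing turtle program step by step:
Start: pos=(0,0), heading=0, pen down
REPEAT 12 [
  -- iteration 1/12 --
  FD 3: (0,0) -> (3,0) [heading=0, draw]
  RT 30: heading 0 -> 330
  -- iteration 2/12 --
  FD 3: (3,0) -> (5.598,-1.5) [heading=330, draw]
  RT 30: heading 330 -> 300
  -- iteration 3/12 --
  FD 3: (5.598,-1.5) -> (7.098,-4.098) [heading=300, draw]
  RT 30: heading 300 -> 270
  -- iteration 4/12 --
  FD 3: (7.098,-4.098) -> (7.098,-7.098) [heading=270, draw]
  RT 30: heading 270 -> 240
  -- iteration 5/12 --
  FD 3: (7.098,-7.098) -> (5.598,-9.696) [heading=240, draw]
  RT 30: heading 240 -> 210
  -- iteration 6/12 --
  FD 3: (5.598,-9.696) -> (3,-11.196) [heading=210, draw]
  RT 30: heading 210 -> 180
  -- iteration 7/12 --
  FD 3: (3,-11.196) -> (0,-11.196) [heading=180, draw]
  RT 30: heading 180 -> 150
  -- iteration 8/12 --
  FD 3: (0,-11.196) -> (-2.598,-9.696) [heading=150, draw]
  RT 30: heading 150 -> 120
  -- iteration 9/12 --
  FD 3: (-2.598,-9.696) -> (-4.098,-7.098) [heading=120, draw]
  RT 30: heading 120 -> 90
  -- iteration 10/12 --
  FD 3: (-4.098,-7.098) -> (-4.098,-4.098) [heading=90, draw]
  RT 30: heading 90 -> 60
  -- iteration 11/12 --
  FD 3: (-4.098,-4.098) -> (-2.598,-1.5) [heading=60, draw]
  RT 30: heading 60 -> 30
  -- iteration 12/12 --
  FD 3: (-2.598,-1.5) -> (0,0) [heading=30, draw]
  RT 30: heading 30 -> 0
]
Final: pos=(0,0), heading=0, 12 segment(s) drawn

Start position: (0, 0)
Final position: (0, 0)
Distance = 0; < 1e-6 -> CLOSED

Answer: yes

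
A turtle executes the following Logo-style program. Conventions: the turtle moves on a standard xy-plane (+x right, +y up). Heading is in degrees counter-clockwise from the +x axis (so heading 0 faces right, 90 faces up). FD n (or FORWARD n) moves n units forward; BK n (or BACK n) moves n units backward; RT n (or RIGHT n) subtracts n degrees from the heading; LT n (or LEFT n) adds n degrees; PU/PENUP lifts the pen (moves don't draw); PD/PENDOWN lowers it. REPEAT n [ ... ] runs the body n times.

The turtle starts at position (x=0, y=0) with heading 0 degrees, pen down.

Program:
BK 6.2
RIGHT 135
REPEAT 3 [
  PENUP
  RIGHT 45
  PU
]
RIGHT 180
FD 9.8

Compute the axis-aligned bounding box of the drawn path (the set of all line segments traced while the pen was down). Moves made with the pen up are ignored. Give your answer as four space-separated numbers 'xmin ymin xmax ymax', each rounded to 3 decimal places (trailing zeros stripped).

Executing turtle program step by step:
Start: pos=(0,0), heading=0, pen down
BK 6.2: (0,0) -> (-6.2,0) [heading=0, draw]
RT 135: heading 0 -> 225
REPEAT 3 [
  -- iteration 1/3 --
  PU: pen up
  RT 45: heading 225 -> 180
  PU: pen up
  -- iteration 2/3 --
  PU: pen up
  RT 45: heading 180 -> 135
  PU: pen up
  -- iteration 3/3 --
  PU: pen up
  RT 45: heading 135 -> 90
  PU: pen up
]
RT 180: heading 90 -> 270
FD 9.8: (-6.2,0) -> (-6.2,-9.8) [heading=270, move]
Final: pos=(-6.2,-9.8), heading=270, 1 segment(s) drawn

Segment endpoints: x in {-6.2, 0}, y in {0}
xmin=-6.2, ymin=0, xmax=0, ymax=0

Answer: -6.2 0 0 0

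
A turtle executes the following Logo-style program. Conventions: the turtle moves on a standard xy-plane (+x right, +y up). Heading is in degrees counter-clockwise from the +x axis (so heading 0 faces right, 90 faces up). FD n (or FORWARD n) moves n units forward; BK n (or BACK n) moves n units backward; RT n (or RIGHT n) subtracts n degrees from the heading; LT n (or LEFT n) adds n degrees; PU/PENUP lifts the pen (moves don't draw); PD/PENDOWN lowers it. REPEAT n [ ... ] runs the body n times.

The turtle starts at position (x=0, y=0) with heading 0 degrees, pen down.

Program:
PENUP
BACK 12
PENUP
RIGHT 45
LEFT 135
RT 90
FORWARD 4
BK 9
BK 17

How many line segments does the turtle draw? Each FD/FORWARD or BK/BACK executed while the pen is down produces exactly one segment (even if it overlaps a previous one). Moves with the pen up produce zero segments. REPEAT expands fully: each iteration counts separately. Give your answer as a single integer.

Answer: 0

Derivation:
Executing turtle program step by step:
Start: pos=(0,0), heading=0, pen down
PU: pen up
BK 12: (0,0) -> (-12,0) [heading=0, move]
PU: pen up
RT 45: heading 0 -> 315
LT 135: heading 315 -> 90
RT 90: heading 90 -> 0
FD 4: (-12,0) -> (-8,0) [heading=0, move]
BK 9: (-8,0) -> (-17,0) [heading=0, move]
BK 17: (-17,0) -> (-34,0) [heading=0, move]
Final: pos=(-34,0), heading=0, 0 segment(s) drawn
Segments drawn: 0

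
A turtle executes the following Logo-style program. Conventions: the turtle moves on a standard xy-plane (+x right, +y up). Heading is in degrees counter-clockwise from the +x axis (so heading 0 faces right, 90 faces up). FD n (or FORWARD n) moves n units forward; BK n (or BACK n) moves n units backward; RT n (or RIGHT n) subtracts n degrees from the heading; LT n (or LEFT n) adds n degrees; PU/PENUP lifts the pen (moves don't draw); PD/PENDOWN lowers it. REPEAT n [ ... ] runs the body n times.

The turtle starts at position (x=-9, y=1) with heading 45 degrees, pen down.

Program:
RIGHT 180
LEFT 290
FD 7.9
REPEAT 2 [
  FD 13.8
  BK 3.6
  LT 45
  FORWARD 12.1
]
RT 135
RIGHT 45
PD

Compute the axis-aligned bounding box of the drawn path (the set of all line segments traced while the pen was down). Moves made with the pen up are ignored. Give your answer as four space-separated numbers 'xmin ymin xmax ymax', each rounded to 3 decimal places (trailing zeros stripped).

Answer: -51.473 -9.944 -9 10.171

Derivation:
Executing turtle program step by step:
Start: pos=(-9,1), heading=45, pen down
RT 180: heading 45 -> 225
LT 290: heading 225 -> 155
FD 7.9: (-9,1) -> (-16.16,4.339) [heading=155, draw]
REPEAT 2 [
  -- iteration 1/2 --
  FD 13.8: (-16.16,4.339) -> (-28.667,10.171) [heading=155, draw]
  BK 3.6: (-28.667,10.171) -> (-25.404,8.649) [heading=155, draw]
  LT 45: heading 155 -> 200
  FD 12.1: (-25.404,8.649) -> (-36.774,4.511) [heading=200, draw]
  -- iteration 2/2 --
  FD 13.8: (-36.774,4.511) -> (-49.742,-0.209) [heading=200, draw]
  BK 3.6: (-49.742,-0.209) -> (-46.359,1.022) [heading=200, draw]
  LT 45: heading 200 -> 245
  FD 12.1: (-46.359,1.022) -> (-51.473,-9.944) [heading=245, draw]
]
RT 135: heading 245 -> 110
RT 45: heading 110 -> 65
PD: pen down
Final: pos=(-51.473,-9.944), heading=65, 7 segment(s) drawn

Segment endpoints: x in {-51.473, -49.742, -46.359, -36.774, -28.667, -25.404, -16.16, -9}, y in {-9.944, -0.209, 1, 1.022, 4.339, 4.511, 8.649, 10.171}
xmin=-51.473, ymin=-9.944, xmax=-9, ymax=10.171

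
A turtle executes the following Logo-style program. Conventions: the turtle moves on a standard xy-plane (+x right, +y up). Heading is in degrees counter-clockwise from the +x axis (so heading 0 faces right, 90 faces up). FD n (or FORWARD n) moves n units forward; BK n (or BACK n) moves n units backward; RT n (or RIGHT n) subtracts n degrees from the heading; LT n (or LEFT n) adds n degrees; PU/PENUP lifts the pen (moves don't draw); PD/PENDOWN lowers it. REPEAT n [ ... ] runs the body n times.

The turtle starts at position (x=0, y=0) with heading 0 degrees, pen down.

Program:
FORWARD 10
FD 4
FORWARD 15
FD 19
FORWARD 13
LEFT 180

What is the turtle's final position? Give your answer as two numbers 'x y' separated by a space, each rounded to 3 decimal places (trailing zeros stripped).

Executing turtle program step by step:
Start: pos=(0,0), heading=0, pen down
FD 10: (0,0) -> (10,0) [heading=0, draw]
FD 4: (10,0) -> (14,0) [heading=0, draw]
FD 15: (14,0) -> (29,0) [heading=0, draw]
FD 19: (29,0) -> (48,0) [heading=0, draw]
FD 13: (48,0) -> (61,0) [heading=0, draw]
LT 180: heading 0 -> 180
Final: pos=(61,0), heading=180, 5 segment(s) drawn

Answer: 61 0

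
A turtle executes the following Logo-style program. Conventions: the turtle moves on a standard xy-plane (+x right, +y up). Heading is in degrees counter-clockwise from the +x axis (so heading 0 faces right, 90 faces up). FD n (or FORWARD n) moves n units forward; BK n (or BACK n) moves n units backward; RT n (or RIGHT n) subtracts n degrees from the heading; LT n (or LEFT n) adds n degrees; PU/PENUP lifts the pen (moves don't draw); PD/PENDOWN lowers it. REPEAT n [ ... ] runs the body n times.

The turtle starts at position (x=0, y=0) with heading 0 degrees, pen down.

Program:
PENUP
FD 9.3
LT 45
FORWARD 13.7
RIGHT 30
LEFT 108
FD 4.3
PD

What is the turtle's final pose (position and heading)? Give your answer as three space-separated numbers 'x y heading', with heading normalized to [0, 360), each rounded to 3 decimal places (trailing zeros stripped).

Executing turtle program step by step:
Start: pos=(0,0), heading=0, pen down
PU: pen up
FD 9.3: (0,0) -> (9.3,0) [heading=0, move]
LT 45: heading 0 -> 45
FD 13.7: (9.3,0) -> (18.987,9.687) [heading=45, move]
RT 30: heading 45 -> 15
LT 108: heading 15 -> 123
FD 4.3: (18.987,9.687) -> (16.645,13.294) [heading=123, move]
PD: pen down
Final: pos=(16.645,13.294), heading=123, 0 segment(s) drawn

Answer: 16.645 13.294 123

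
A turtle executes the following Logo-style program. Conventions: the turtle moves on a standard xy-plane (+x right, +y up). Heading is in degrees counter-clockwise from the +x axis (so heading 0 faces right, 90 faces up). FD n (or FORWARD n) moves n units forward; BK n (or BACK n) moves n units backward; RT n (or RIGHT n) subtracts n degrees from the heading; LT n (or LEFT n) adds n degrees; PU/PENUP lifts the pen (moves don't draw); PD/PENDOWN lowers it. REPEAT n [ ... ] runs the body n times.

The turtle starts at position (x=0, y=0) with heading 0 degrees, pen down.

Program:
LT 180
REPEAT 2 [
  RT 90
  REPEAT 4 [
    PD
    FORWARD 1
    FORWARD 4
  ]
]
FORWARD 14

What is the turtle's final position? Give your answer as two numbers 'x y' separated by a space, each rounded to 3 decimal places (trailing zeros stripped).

Answer: 34 20

Derivation:
Executing turtle program step by step:
Start: pos=(0,0), heading=0, pen down
LT 180: heading 0 -> 180
REPEAT 2 [
  -- iteration 1/2 --
  RT 90: heading 180 -> 90
  REPEAT 4 [
    -- iteration 1/4 --
    PD: pen down
    FD 1: (0,0) -> (0,1) [heading=90, draw]
    FD 4: (0,1) -> (0,5) [heading=90, draw]
    -- iteration 2/4 --
    PD: pen down
    FD 1: (0,5) -> (0,6) [heading=90, draw]
    FD 4: (0,6) -> (0,10) [heading=90, draw]
    -- iteration 3/4 --
    PD: pen down
    FD 1: (0,10) -> (0,11) [heading=90, draw]
    FD 4: (0,11) -> (0,15) [heading=90, draw]
    -- iteration 4/4 --
    PD: pen down
    FD 1: (0,15) -> (0,16) [heading=90, draw]
    FD 4: (0,16) -> (0,20) [heading=90, draw]
  ]
  -- iteration 2/2 --
  RT 90: heading 90 -> 0
  REPEAT 4 [
    -- iteration 1/4 --
    PD: pen down
    FD 1: (0,20) -> (1,20) [heading=0, draw]
    FD 4: (1,20) -> (5,20) [heading=0, draw]
    -- iteration 2/4 --
    PD: pen down
    FD 1: (5,20) -> (6,20) [heading=0, draw]
    FD 4: (6,20) -> (10,20) [heading=0, draw]
    -- iteration 3/4 --
    PD: pen down
    FD 1: (10,20) -> (11,20) [heading=0, draw]
    FD 4: (11,20) -> (15,20) [heading=0, draw]
    -- iteration 4/4 --
    PD: pen down
    FD 1: (15,20) -> (16,20) [heading=0, draw]
    FD 4: (16,20) -> (20,20) [heading=0, draw]
  ]
]
FD 14: (20,20) -> (34,20) [heading=0, draw]
Final: pos=(34,20), heading=0, 17 segment(s) drawn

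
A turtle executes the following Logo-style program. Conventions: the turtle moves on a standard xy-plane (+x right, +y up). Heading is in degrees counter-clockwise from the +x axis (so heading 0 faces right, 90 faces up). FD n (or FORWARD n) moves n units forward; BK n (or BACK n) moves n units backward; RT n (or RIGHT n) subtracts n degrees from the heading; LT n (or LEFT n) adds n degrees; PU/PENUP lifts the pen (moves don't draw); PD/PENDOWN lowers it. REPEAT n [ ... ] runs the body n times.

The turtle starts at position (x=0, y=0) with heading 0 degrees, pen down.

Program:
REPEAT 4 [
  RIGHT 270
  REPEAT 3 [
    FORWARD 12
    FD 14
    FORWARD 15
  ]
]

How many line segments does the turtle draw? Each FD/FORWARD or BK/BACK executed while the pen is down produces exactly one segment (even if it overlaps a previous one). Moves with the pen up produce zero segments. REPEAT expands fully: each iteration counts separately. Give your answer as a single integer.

Answer: 36

Derivation:
Executing turtle program step by step:
Start: pos=(0,0), heading=0, pen down
REPEAT 4 [
  -- iteration 1/4 --
  RT 270: heading 0 -> 90
  REPEAT 3 [
    -- iteration 1/3 --
    FD 12: (0,0) -> (0,12) [heading=90, draw]
    FD 14: (0,12) -> (0,26) [heading=90, draw]
    FD 15: (0,26) -> (0,41) [heading=90, draw]
    -- iteration 2/3 --
    FD 12: (0,41) -> (0,53) [heading=90, draw]
    FD 14: (0,53) -> (0,67) [heading=90, draw]
    FD 15: (0,67) -> (0,82) [heading=90, draw]
    -- iteration 3/3 --
    FD 12: (0,82) -> (0,94) [heading=90, draw]
    FD 14: (0,94) -> (0,108) [heading=90, draw]
    FD 15: (0,108) -> (0,123) [heading=90, draw]
  ]
  -- iteration 2/4 --
  RT 270: heading 90 -> 180
  REPEAT 3 [
    -- iteration 1/3 --
    FD 12: (0,123) -> (-12,123) [heading=180, draw]
    FD 14: (-12,123) -> (-26,123) [heading=180, draw]
    FD 15: (-26,123) -> (-41,123) [heading=180, draw]
    -- iteration 2/3 --
    FD 12: (-41,123) -> (-53,123) [heading=180, draw]
    FD 14: (-53,123) -> (-67,123) [heading=180, draw]
    FD 15: (-67,123) -> (-82,123) [heading=180, draw]
    -- iteration 3/3 --
    FD 12: (-82,123) -> (-94,123) [heading=180, draw]
    FD 14: (-94,123) -> (-108,123) [heading=180, draw]
    FD 15: (-108,123) -> (-123,123) [heading=180, draw]
  ]
  -- iteration 3/4 --
  RT 270: heading 180 -> 270
  REPEAT 3 [
    -- iteration 1/3 --
    FD 12: (-123,123) -> (-123,111) [heading=270, draw]
    FD 14: (-123,111) -> (-123,97) [heading=270, draw]
    FD 15: (-123,97) -> (-123,82) [heading=270, draw]
    -- iteration 2/3 --
    FD 12: (-123,82) -> (-123,70) [heading=270, draw]
    FD 14: (-123,70) -> (-123,56) [heading=270, draw]
    FD 15: (-123,56) -> (-123,41) [heading=270, draw]
    -- iteration 3/3 --
    FD 12: (-123,41) -> (-123,29) [heading=270, draw]
    FD 14: (-123,29) -> (-123,15) [heading=270, draw]
    FD 15: (-123,15) -> (-123,0) [heading=270, draw]
  ]
  -- iteration 4/4 --
  RT 270: heading 270 -> 0
  REPEAT 3 [
    -- iteration 1/3 --
    FD 12: (-123,0) -> (-111,0) [heading=0, draw]
    FD 14: (-111,0) -> (-97,0) [heading=0, draw]
    FD 15: (-97,0) -> (-82,0) [heading=0, draw]
    -- iteration 2/3 --
    FD 12: (-82,0) -> (-70,0) [heading=0, draw]
    FD 14: (-70,0) -> (-56,0) [heading=0, draw]
    FD 15: (-56,0) -> (-41,0) [heading=0, draw]
    -- iteration 3/3 --
    FD 12: (-41,0) -> (-29,0) [heading=0, draw]
    FD 14: (-29,0) -> (-15,0) [heading=0, draw]
    FD 15: (-15,0) -> (0,0) [heading=0, draw]
  ]
]
Final: pos=(0,0), heading=0, 36 segment(s) drawn
Segments drawn: 36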